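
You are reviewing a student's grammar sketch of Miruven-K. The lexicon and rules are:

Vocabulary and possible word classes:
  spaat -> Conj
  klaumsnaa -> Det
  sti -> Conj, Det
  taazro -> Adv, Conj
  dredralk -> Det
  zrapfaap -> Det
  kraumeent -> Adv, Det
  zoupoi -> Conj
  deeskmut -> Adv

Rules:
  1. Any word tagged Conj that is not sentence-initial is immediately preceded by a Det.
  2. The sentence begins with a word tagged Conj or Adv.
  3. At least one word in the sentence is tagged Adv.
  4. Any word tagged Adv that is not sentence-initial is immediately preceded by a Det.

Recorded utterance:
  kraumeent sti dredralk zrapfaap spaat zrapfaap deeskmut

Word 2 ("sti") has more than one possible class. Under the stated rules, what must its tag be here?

Det

Candidates per position — 1:kraumeent {Adv,Det}; 2:sti {Conj,Det}; 3:dredralk {Det}; 4:zrapfaap {Det}; 5:spaat {Conj}; 6:zrapfaap {Det}; 7:deeskmut {Adv}.
Position 1: Det is ruled out by rule 2; that leaves Adv.
Position 2: Conj is ruled out by rule 1; that leaves Det.
So the tagging must be: Adv Det Det Det Conj Det Adv.
Rule-by-rule: rule 1 ok; rule 2 ok; rule 3 ok; rule 4 ok.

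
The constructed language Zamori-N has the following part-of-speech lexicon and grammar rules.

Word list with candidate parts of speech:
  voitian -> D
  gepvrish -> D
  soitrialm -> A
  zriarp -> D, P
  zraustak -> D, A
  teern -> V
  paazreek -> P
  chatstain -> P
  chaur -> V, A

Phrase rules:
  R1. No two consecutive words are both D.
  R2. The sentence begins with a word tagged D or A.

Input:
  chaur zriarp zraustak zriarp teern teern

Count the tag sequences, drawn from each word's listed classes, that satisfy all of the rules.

5

Candidates per position — 1:chaur {V,A}; 2:zriarp {D,P}; 3:zraustak {D,A}; 4:zriarp {D,P}; 5:teern {V}; 6:teern {V}.
There are 16 candidate sequences in total.
The sequences that satisfy every rule: A D A D V V; A D A P V V; A P D P V V; A P A D V V; A P A P V V.
Count = 5.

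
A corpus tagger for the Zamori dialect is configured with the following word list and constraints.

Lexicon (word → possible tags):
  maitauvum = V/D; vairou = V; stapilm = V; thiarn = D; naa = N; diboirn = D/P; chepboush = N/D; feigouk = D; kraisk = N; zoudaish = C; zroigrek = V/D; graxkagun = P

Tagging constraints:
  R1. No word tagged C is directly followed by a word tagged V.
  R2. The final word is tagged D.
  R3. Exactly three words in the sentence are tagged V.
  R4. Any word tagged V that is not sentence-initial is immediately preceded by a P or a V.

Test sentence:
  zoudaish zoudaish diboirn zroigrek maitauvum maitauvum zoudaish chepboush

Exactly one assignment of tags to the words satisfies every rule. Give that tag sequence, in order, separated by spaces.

C C P V V V C D

Candidates per position — 1:zoudaish {C}; 2:zoudaish {C}; 3:diboirn {D,P}; 4:zroigrek {V,D}; 5:maitauvum {V,D}; 6:maitauvum {V,D}; 7:zoudaish {C}; 8:chepboush {N,D}.
Position 4: tagging it D would leave rule 3 unsatisfiable, so it must be V.
Position 5: tagging it D would leave rule 3 unsatisfiable, so it must be V.
Position 6: tagging it D would leave rule 3 unsatisfiable, so it must be V.
Position 8: tagging it N would leave rule 2 unsatisfiable, so it must be D.
Position 3: tagging it D would leave rule 4 unsatisfiable, so it must be P.
That leaves exactly one tagging: C C P V V V C D.
Check: rule 1 holds; rule 2 holds; rule 3 holds; rule 4 holds.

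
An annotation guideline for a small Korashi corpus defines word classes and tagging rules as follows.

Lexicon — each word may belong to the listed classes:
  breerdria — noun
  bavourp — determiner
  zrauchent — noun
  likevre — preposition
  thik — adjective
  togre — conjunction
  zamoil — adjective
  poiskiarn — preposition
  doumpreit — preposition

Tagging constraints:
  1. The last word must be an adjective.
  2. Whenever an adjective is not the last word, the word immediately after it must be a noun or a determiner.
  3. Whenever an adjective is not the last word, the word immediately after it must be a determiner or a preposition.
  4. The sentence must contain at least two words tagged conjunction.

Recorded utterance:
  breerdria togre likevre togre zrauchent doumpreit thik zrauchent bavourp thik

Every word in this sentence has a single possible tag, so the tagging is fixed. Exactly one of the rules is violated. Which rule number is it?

3

Fixed tagging: noun conjunction preposition conjunction noun preposition adjective noun determiner adjective.
Rule check: R1 pass, R2 pass, R3 fail, R4 pass.
Only rule 3 fails.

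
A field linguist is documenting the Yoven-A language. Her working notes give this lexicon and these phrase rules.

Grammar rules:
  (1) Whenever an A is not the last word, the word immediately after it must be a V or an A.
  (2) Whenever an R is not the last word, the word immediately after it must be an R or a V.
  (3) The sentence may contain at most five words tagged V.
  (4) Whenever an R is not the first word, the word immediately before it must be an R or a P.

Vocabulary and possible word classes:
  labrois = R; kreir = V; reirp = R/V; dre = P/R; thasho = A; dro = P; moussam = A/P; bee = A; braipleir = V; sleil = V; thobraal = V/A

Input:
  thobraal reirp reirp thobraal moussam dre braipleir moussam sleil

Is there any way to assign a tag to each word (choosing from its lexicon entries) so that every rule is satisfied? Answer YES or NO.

Candidates per position — 1:thobraal {V,A}; 2:reirp {R,V}; 3:reirp {R,V}; 4:thobraal {V,A}; 5:moussam {A,P}; 6:dre {P,R}; 7:braipleir {V}; 8:moussam {A,P}; 9:sleil {V}.
One satisfying assignment: A V V V P R V A V.
Rule-by-rule: rule 1 ok; rule 2 ok; rule 3 ok; rule 4 ok.

YES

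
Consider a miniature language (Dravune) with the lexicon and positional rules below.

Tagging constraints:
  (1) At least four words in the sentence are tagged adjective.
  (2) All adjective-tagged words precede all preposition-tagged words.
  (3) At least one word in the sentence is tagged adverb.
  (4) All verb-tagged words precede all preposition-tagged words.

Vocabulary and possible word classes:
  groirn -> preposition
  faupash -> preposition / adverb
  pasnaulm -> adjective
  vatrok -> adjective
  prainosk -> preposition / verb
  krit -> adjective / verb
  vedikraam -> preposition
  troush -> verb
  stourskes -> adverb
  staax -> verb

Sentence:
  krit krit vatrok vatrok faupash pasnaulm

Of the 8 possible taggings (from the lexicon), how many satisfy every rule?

3

Candidates per position — 1:krit {adjective,verb}; 2:krit {adjective,verb}; 3:vatrok {adjective}; 4:vatrok {adjective}; 5:faupash {preposition,adverb}; 6:pasnaulm {adjective}.
There are 8 candidate sequences in total.
The sequences that satisfy every rule: adjective adjective adjective adjective adverb adjective; adjective verb adjective adjective adverb adjective; verb adjective adjective adjective adverb adjective.
Count = 3.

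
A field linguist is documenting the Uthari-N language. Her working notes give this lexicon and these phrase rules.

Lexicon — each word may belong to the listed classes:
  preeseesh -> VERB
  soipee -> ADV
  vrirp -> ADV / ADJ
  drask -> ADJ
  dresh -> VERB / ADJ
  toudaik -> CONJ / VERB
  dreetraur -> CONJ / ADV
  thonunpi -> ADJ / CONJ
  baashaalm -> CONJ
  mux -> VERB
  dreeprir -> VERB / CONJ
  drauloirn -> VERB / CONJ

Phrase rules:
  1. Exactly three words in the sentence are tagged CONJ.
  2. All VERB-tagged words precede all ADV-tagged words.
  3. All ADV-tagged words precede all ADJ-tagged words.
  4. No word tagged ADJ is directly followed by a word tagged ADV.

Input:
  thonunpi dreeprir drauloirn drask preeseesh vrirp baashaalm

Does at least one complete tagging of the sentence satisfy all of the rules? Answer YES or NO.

YES

Candidates per position — 1:thonunpi {ADJ,CONJ}; 2:dreeprir {VERB,CONJ}; 3:drauloirn {VERB,CONJ}; 4:drask {ADJ}; 5:preeseesh {VERB}; 6:vrirp {ADV,ADJ}; 7:baashaalm {CONJ}.
One satisfying assignment: CONJ CONJ VERB ADJ VERB ADJ CONJ.
Check: rule 1 ✓; rule 2 ✓; rule 3 ✓; rule 4 ✓.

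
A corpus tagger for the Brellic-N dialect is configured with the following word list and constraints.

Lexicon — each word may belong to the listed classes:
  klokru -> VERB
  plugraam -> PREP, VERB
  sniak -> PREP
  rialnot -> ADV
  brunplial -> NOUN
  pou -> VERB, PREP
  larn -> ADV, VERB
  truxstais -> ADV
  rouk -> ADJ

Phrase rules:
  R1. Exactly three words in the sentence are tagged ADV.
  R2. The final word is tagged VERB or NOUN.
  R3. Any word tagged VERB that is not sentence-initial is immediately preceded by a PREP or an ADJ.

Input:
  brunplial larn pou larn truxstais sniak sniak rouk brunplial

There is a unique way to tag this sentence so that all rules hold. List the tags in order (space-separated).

NOUN ADV PREP ADV ADV PREP PREP ADJ NOUN

Candidates per position — 1:brunplial {NOUN}; 2:larn {ADV,VERB}; 3:pou {VERB,PREP}; 4:larn {ADV,VERB}; 5:truxstais {ADV}; 6:sniak {PREP}; 7:sniak {PREP}; 8:rouk {ADJ}; 9:brunplial {NOUN}.
Position 2: tagging it VERB would leave rule 1 unsatisfiable, so it must be ADV.
Position 3: tagging it VERB would leave rule 3 unsatisfiable, so it must be PREP.
Position 4: tagging it VERB would leave rule 1 unsatisfiable, so it must be ADV.
So the tagging must be: NOUN ADV PREP ADV ADV PREP PREP ADJ NOUN.
Check: rule 1 satisfied; rule 2 satisfied; rule 3 satisfied.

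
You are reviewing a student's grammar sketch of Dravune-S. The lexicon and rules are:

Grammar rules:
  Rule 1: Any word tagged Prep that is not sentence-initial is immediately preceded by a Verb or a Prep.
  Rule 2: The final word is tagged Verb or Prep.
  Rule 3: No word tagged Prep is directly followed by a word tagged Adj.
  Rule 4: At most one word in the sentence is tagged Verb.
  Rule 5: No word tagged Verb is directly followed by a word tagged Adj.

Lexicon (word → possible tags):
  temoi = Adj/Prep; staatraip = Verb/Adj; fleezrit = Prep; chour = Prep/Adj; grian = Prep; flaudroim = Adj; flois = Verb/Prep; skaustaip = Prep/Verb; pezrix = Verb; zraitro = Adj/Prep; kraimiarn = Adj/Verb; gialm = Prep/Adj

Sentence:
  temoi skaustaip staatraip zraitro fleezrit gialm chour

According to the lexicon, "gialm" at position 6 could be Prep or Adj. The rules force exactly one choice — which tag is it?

Candidates per position — 1:temoi {Adj,Prep}; 2:skaustaip {Prep,Verb}; 3:staatraip {Verb,Adj}; 4:zraitro {Adj,Prep}; 5:fleezrit {Prep}; 6:gialm {Prep,Adj}; 7:chour {Prep,Adj}.
Position 3: tagging it Adj would leave rule 1 unsatisfiable, so it must be Verb.
Position 4: tagging it Adj would leave rule 1 unsatisfiable, so it must be Prep.
Position 6: tagging it Adj would leave rule 3 unsatisfiable, so it must be Prep.
Position 7: tagging it Adj would leave rule 2 unsatisfiable, so it must be Prep.
Position 2: tagging it Verb would leave rule 4 unsatisfiable, so it must be Prep.
Position 1: tagging it Adj would leave rule 1 unsatisfiable, so it must be Prep.
The only consistent sequence is: Prep Prep Verb Prep Prep Prep Prep.
Checking: rule 1 holds; rule 2 holds; rule 3 holds; rule 4 holds; rule 5 holds.

Prep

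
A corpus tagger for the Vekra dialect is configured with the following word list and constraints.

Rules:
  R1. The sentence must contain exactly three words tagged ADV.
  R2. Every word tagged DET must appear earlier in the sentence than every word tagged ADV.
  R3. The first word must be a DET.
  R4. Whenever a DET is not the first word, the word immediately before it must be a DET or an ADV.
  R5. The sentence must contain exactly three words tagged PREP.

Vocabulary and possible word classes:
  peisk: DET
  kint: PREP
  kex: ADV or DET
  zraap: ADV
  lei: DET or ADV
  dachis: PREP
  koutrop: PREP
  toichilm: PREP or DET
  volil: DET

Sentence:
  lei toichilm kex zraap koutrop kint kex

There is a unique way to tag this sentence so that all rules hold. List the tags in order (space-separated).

Candidates per position — 1:lei {DET,ADV}; 2:toichilm {PREP,DET}; 3:kex {ADV,DET}; 4:zraap {ADV}; 5:koutrop {PREP}; 6:kint {PREP}; 7:kex {ADV,DET}.
Position 1: tagging it ADV would leave rule 3 unsatisfiable, so it must be DET.
Position 2: tagging it DET would leave rule 5 unsatisfiable, so it must be PREP.
Position 3: tagging it DET would leave rule 1 unsatisfiable, so it must be ADV.
Position 7: tagging it DET would leave rule 1 unsatisfiable, so it must be ADV.
So the tagging must be: DET PREP ADV ADV PREP PREP ADV.
Verifying each rule — rule 1 ok; rule 2 ok; rule 3 ok; rule 4 ok; rule 5 ok.

DET PREP ADV ADV PREP PREP ADV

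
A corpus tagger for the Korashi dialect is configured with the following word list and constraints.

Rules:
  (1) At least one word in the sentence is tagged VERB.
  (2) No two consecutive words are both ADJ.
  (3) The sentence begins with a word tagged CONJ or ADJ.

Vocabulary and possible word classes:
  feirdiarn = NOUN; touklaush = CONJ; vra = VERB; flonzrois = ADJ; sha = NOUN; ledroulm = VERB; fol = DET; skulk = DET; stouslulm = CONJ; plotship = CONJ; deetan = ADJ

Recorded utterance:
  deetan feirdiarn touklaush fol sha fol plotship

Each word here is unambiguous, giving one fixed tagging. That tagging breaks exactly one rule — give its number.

1

Fixed tagging: ADJ NOUN CONJ DET NOUN DET CONJ.
Applying the rules: R1 ✗, R2 ✓, R3 ✓.
Only rule 1 fails.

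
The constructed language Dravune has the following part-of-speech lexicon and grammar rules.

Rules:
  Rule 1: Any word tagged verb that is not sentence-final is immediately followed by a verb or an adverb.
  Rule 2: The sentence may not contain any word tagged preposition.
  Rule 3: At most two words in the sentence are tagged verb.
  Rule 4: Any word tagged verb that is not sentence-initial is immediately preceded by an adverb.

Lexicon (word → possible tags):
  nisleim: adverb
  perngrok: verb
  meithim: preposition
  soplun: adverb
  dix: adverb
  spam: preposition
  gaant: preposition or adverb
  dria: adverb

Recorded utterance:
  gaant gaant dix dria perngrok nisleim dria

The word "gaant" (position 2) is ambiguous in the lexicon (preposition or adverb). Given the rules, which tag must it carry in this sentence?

Candidates per position — 1:gaant {preposition,adverb}; 2:gaant {preposition,adverb}; 3:dix {adverb}; 4:dria {adverb}; 5:perngrok {verb}; 6:nisleim {adverb}; 7:dria {adverb}.
Word 1 cannot be preposition — rule 2 would then fail for every completion. It is adverb.
Word 2 cannot be preposition — rule 2 would then fail for every completion. It is adverb.
The unique satisfying tagging is: adverb adverb adverb adverb verb adverb adverb.
Rule-by-rule: rule 1 ok; rule 2 ok; rule 3 ok; rule 4 ok.

adverb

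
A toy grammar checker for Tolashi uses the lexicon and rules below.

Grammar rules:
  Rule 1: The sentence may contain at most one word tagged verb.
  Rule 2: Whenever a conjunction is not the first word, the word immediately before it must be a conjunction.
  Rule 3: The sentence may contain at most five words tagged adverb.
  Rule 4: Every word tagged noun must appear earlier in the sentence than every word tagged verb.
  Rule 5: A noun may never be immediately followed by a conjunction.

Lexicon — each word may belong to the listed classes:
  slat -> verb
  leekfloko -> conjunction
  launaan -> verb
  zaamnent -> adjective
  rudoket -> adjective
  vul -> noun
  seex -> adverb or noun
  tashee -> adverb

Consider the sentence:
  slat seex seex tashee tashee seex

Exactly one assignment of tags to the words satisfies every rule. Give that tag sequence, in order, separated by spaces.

Candidates per position — 1:slat {verb}; 2:seex {adverb,noun}; 3:seex {adverb,noun}; 4:tashee {adverb}; 5:tashee {adverb}; 6:seex {adverb,noun}.
Word 2 cannot be noun — rule 4 would then fail for every completion. It is adverb.
Word 3 cannot be noun — rule 4 would then fail for every completion. It is adverb.
Word 6 cannot be noun — rule 4 would then fail for every completion. It is adverb.
That leaves exactly one tagging: verb adverb adverb adverb adverb adverb.
Rule-by-rule: rule 1 ok; rule 2 ok; rule 3 ok; rule 4 ok; rule 5 ok.

verb adverb adverb adverb adverb adverb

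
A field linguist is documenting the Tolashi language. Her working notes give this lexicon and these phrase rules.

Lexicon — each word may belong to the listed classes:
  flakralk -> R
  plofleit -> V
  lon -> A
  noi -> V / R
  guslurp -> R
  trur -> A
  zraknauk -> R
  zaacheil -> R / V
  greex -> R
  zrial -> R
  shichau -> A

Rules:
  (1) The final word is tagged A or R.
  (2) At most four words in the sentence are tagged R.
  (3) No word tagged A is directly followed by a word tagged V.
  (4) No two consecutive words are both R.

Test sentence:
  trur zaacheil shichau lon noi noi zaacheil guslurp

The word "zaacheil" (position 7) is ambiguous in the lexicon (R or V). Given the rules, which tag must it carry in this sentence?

V

Candidates per position — 1:trur {A}; 2:zaacheil {R,V}; 3:shichau {A}; 4:lon {A}; 5:noi {V,R}; 6:noi {V,R}; 7:zaacheil {R,V}; 8:guslurp {R}.
Position 2: tagging it V would leave rule 3 unsatisfiable, so it must be R.
Position 5: tagging it V would leave rule 3 unsatisfiable, so it must be R.
Position 6: tagging it R would leave rule 4 unsatisfiable, so it must be V.
Position 7: tagging it R would leave rule 4 unsatisfiable, so it must be V.
That leaves exactly one tagging: A R A A R V V R.
Rule-by-rule: rule 1 ✓; rule 2 ✓; rule 3 ✓; rule 4 ✓.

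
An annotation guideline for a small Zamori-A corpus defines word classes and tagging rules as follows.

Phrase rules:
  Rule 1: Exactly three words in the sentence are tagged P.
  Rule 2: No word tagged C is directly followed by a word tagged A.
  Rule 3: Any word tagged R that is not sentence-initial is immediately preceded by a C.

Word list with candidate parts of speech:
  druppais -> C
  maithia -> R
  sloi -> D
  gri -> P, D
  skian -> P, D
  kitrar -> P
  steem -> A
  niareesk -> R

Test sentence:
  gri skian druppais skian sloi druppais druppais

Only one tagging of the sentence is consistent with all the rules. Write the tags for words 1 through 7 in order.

P P C P D C C

Candidates per position — 1:gri {P,D}; 2:skian {P,D}; 3:druppais {C}; 4:skian {P,D}; 5:sloi {D}; 6:druppais {C}; 7:druppais {C}.
If word 1 were D, no tagging could satisfy rule 1; so word 1 is P.
If word 2 were D, no tagging could satisfy rule 1; so word 2 is P.
If word 4 were D, no tagging could satisfy rule 1; so word 4 is P.
That leaves exactly one tagging: P P C P D C C.
Verifying each rule — rule 1 satisfied; rule 2 satisfied; rule 3 satisfied.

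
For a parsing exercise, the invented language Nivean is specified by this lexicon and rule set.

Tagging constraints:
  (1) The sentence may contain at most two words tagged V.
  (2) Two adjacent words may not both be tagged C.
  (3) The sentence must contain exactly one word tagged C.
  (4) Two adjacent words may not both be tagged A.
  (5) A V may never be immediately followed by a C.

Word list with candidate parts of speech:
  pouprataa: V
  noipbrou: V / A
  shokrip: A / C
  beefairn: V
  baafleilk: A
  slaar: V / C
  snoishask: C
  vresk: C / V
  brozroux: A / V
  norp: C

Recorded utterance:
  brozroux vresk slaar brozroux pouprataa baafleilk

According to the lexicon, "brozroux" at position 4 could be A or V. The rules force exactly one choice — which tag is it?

Candidates per position — 1:brozroux {A,V}; 2:vresk {C,V}; 3:slaar {V,C}; 4:brozroux {A,V}; 5:pouprataa {V}; 6:baafleilk {A}.
Position 4: the remaining choice is settled jointly with positions 1, 2, 3 — only A at position 4 is part of a tagging that satisfies every rule.
That leaves exactly one tagging: A C V A V A.
Check: rule 1 holds; rule 2 holds; rule 3 holds; rule 4 holds; rule 5 holds.

A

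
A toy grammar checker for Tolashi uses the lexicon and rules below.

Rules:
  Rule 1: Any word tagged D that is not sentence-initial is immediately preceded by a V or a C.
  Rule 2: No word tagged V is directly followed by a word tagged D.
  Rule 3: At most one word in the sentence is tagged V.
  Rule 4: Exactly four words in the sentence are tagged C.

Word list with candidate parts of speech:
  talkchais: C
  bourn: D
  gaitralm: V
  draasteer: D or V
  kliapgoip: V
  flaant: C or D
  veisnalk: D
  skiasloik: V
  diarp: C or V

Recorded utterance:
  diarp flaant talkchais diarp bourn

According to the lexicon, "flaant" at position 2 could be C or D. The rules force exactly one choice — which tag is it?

Candidates per position — 1:diarp {C,V}; 2:flaant {C,D}; 3:talkchais {C}; 4:diarp {C,V}; 5:bourn {D}.
Position 1: V is ruled out by rule 4; that leaves C.
Position 2: D is ruled out by rule 4; that leaves C.
Position 4: V is ruled out by rule 2; that leaves C.
The unique satisfying tagging is: C C C C D.
Verifying each rule — rule 1 ok; rule 2 ok; rule 3 ok; rule 4 ok.

C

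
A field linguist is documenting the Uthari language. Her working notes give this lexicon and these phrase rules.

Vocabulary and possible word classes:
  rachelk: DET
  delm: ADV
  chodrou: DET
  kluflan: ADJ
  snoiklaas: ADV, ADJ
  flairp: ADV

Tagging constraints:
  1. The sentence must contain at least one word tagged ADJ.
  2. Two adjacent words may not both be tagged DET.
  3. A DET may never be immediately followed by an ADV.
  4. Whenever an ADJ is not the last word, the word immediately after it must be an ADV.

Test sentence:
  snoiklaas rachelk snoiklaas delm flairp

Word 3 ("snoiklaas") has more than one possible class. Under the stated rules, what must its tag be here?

ADJ

Candidates per position — 1:snoiklaas {ADV,ADJ}; 2:rachelk {DET}; 3:snoiklaas {ADV,ADJ}; 4:delm {ADV}; 5:flairp {ADV}.
At position 1, choosing ADJ makes rule 4 impossible to satisfy; hence ADV.
At position 3, choosing ADV makes rule 1 impossible to satisfy; hence ADJ.
So the tagging must be: ADV DET ADJ ADV ADV.
Check: rule 1 ✓; rule 2 ✓; rule 3 ✓; rule 4 ✓.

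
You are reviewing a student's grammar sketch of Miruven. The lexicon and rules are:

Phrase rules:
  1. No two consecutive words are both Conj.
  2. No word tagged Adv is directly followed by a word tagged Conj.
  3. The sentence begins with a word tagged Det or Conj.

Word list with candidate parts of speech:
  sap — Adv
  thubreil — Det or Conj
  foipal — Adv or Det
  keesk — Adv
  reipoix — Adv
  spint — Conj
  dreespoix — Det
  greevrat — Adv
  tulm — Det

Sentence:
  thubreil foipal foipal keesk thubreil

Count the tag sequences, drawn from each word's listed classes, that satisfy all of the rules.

Candidates per position — 1:thubreil {Det,Conj}; 2:foipal {Adv,Det}; 3:foipal {Adv,Det}; 4:keesk {Adv}; 5:thubreil {Det,Conj}.
There are 16 candidate sequences in total.
Checking each against the rules leaves 8 sequences.
Count = 8.

8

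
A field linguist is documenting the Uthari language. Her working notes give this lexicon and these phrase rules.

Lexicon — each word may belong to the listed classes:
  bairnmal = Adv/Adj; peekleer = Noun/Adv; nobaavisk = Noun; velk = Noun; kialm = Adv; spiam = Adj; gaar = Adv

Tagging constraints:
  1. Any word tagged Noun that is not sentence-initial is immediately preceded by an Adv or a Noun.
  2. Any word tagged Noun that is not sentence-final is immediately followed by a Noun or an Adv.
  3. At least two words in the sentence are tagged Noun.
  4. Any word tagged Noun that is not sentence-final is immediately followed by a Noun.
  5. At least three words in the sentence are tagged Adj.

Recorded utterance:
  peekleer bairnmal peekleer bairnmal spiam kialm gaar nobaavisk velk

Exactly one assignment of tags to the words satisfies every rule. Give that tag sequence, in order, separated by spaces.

Candidates per position — 1:peekleer {Noun,Adv}; 2:bairnmal {Adv,Adj}; 3:peekleer {Noun,Adv}; 4:bairnmal {Adv,Adj}; 5:spiam {Adj}; 6:kialm {Adv}; 7:gaar {Adv}; 8:nobaavisk {Noun}; 9:velk {Noun}.
Word 1 cannot be Noun — rule 4 would then fail for every completion. It is Adv.
Word 2 cannot be Adv — rule 5 would then fail for every completion. It is Adj.
Word 3 cannot be Noun — rule 1 would then fail for every completion. It is Adv.
Word 4 cannot be Adv — rule 5 would then fail for every completion. It is Adj.
So the tagging must be: Adv Adj Adv Adj Adj Adv Adv Noun Noun.
Verifying each rule — rule 1 holds; rule 2 holds; rule 3 holds; rule 4 holds; rule 5 holds.

Adv Adj Adv Adj Adj Adv Adv Noun Noun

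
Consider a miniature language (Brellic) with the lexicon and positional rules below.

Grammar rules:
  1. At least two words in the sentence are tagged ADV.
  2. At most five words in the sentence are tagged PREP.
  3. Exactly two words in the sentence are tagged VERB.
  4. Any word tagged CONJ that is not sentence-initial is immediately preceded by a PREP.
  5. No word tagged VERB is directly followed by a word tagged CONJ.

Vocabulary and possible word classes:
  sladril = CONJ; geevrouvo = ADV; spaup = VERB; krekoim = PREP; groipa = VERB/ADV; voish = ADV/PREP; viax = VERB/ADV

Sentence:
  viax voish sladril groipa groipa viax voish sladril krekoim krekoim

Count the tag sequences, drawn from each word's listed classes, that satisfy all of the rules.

Candidates per position — 1:viax {VERB,ADV}; 2:voish {ADV,PREP}; 3:sladril {CONJ}; 4:groipa {VERB,ADV}; 5:groipa {VERB,ADV}; 6:viax {VERB,ADV}; 7:voish {ADV,PREP}; 8:sladril {CONJ}; 9:krekoim {PREP}; 10:krekoim {PREP}.
There are 64 candidate sequences in total.
Checking each against the rules leaves 6 sequences.
Count = 6.

6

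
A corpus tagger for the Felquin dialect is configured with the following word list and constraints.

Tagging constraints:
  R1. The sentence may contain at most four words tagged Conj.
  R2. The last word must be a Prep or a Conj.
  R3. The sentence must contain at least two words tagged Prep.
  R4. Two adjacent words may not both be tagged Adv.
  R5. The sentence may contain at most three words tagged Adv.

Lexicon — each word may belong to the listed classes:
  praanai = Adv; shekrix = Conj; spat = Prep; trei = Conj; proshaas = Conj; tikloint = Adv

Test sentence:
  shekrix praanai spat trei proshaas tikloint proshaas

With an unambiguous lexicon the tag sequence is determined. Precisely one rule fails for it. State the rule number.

Fixed tagging: Conj Adv Prep Conj Conj Adv Conj.
Checking each rule: R1 holds, R2 holds, R3 violated, R4 holds, R5 holds.
Only rule 3 fails.

3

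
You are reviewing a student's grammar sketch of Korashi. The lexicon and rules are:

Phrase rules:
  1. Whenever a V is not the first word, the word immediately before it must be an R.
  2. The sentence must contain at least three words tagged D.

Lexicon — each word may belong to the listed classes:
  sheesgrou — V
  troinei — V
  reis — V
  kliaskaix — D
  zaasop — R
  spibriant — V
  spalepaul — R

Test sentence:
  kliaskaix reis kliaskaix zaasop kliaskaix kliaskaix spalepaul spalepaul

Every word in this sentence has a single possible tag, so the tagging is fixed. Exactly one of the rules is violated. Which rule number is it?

1

Fixed tagging: D V D R D D R R.
Applying the rules: R1 fails, R2 ok.
Only rule 1 fails.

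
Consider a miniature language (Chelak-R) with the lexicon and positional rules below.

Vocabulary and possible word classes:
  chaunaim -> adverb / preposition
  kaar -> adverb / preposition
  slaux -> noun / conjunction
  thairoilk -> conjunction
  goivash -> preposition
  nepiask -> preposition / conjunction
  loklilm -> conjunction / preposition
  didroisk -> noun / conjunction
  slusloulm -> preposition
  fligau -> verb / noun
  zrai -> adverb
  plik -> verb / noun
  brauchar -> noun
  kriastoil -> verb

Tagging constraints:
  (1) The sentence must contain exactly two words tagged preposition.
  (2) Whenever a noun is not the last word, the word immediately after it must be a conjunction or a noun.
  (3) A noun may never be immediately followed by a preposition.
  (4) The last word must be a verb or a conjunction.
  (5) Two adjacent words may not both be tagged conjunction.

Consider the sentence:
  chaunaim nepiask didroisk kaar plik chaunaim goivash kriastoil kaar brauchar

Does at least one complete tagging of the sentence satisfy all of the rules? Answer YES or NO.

Candidates per position — 1:chaunaim {adverb,preposition}; 2:nepiask {preposition,conjunction}; 3:didroisk {noun,conjunction}; 4:kaar {adverb,preposition}; 5:plik {verb,noun}; 6:chaunaim {adverb,preposition}; 7:goivash {preposition}; 8:kriastoil {verb}; 9:kaar {adverb,preposition}; 10:brauchar {noun}.
Rule 4 cannot be satisfied by any choice of tags from the lexicon.
So there is no consistent tagging.

NO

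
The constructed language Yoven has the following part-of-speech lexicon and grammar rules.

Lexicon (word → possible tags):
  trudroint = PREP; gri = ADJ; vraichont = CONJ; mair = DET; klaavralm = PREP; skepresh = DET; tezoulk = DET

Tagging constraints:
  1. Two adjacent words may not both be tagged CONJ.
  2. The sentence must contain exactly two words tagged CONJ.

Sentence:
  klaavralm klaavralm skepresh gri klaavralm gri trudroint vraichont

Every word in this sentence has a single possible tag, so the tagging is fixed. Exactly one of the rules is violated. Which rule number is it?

2

Fixed tagging: PREP PREP DET ADJ PREP ADJ PREP CONJ.
Applying the rules: R1 pass, R2 fail.
Only rule 2 fails.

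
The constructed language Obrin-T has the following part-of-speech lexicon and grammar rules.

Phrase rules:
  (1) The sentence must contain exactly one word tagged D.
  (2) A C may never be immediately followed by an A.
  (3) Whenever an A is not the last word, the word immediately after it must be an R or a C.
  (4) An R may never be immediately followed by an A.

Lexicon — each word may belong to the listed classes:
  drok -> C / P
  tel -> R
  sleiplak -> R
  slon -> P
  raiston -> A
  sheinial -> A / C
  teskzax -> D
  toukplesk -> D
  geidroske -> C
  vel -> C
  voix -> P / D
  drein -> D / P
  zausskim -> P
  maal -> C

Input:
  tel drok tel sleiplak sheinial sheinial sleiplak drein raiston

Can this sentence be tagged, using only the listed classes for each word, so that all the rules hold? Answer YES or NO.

Candidates per position — 1:tel {R}; 2:drok {C,P}; 3:tel {R}; 4:sleiplak {R}; 5:sheinial {A,C}; 6:sheinial {A,C}; 7:sleiplak {R}; 8:drein {D,P}; 9:raiston {A}.
One satisfying assignment: R C R R C C R D A.
Verifying each rule — rule 1 ok; rule 2 ok; rule 3 ok; rule 4 ok.

YES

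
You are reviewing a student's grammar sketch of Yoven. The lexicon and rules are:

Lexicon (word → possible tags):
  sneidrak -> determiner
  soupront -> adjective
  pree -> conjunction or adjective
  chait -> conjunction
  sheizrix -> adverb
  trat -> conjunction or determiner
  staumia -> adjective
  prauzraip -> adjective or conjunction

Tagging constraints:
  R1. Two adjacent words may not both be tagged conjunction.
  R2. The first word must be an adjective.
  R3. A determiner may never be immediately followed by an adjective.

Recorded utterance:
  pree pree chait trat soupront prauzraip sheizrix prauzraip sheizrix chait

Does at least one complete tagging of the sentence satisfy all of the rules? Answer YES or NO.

Candidates per position — 1:pree {conjunction,adjective}; 2:pree {conjunction,adjective}; 3:chait {conjunction}; 4:trat {conjunction,determiner}; 5:soupront {adjective}; 6:prauzraip {adjective,conjunction}; 7:sheizrix {adverb}; 8:prauzraip {adjective,conjunction}; 9:sheizrix {adverb}; 10:chait {conjunction}.
Every candidate sequence violates at least one rule; no consistent tagging exists.

NO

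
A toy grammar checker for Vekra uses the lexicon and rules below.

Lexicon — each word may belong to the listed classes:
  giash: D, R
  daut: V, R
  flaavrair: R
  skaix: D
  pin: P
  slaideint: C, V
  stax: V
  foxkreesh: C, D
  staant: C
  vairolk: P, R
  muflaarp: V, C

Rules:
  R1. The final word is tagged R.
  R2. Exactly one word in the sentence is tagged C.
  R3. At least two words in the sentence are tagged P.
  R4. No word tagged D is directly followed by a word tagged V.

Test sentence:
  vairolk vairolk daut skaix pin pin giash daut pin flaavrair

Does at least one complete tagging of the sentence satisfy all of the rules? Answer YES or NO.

Candidates per position — 1:vairolk {P,R}; 2:vairolk {P,R}; 3:daut {V,R}; 4:skaix {D}; 5:pin {P}; 6:pin {P}; 7:giash {D,R}; 8:daut {V,R}; 9:pin {P}; 10:flaavrair {R}.
Rule 2 cannot be satisfied by any choice of tags from the lexicon.
So there is no consistent tagging.

NO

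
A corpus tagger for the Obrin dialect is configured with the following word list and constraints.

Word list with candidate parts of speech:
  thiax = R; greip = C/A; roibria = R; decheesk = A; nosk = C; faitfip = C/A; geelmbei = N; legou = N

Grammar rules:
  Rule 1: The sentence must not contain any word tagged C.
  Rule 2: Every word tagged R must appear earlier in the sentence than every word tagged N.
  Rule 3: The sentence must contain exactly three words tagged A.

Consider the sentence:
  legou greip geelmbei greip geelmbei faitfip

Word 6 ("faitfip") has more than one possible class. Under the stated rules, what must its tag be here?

A

Candidates per position — 1:legou {N}; 2:greip {C,A}; 3:geelmbei {N}; 4:greip {C,A}; 5:geelmbei {N}; 6:faitfip {C,A}.
Word 2 cannot be C — rule 1 would then fail for every completion. It is A.
Word 4 cannot be C — rule 1 would then fail for every completion. It is A.
Word 6 cannot be C — rule 1 would then fail for every completion. It is A.
That leaves exactly one tagging: N A N A N A.
Check: rule 1 holds; rule 2 holds; rule 3 holds.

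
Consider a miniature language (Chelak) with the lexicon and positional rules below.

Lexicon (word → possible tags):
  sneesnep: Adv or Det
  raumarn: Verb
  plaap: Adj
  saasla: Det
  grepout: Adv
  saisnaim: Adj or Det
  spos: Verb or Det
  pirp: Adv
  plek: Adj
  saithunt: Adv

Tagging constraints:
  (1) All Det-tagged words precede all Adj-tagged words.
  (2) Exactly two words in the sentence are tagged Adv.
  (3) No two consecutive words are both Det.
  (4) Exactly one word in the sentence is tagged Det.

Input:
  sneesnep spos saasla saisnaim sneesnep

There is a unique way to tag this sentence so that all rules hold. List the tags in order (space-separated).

Adv Verb Det Adj Adv

Candidates per position — 1:sneesnep {Adv,Det}; 2:spos {Verb,Det}; 3:saasla {Det}; 4:saisnaim {Adj,Det}; 5:sneesnep {Adv,Det}.
Word 1 cannot be Det — rule 2 would then fail for every completion. It is Adv.
Word 2 cannot be Det — rule 3 would then fail for every completion. It is Verb.
Word 4 cannot be Det — rule 3 would then fail for every completion. It is Adj.
Word 5 cannot be Det — rule 1 would then fail for every completion. It is Adv.
The only consistent sequence is: Adv Verb Det Adj Adv.
Verifying each rule — rule 1 satisfied; rule 2 satisfied; rule 3 satisfied; rule 4 satisfied.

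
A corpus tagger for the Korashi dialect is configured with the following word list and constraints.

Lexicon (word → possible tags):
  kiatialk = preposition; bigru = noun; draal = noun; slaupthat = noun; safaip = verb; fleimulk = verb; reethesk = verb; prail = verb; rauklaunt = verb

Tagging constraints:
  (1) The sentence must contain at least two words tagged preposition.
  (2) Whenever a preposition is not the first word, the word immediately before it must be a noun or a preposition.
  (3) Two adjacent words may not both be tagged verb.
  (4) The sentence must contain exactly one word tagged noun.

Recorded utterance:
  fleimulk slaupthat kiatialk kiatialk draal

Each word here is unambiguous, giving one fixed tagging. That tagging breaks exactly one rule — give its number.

Fixed tagging: verb noun preposition preposition noun.
Rule check: R1 pass, R2 pass, R3 pass, R4 fail.
Only rule 4 fails.

4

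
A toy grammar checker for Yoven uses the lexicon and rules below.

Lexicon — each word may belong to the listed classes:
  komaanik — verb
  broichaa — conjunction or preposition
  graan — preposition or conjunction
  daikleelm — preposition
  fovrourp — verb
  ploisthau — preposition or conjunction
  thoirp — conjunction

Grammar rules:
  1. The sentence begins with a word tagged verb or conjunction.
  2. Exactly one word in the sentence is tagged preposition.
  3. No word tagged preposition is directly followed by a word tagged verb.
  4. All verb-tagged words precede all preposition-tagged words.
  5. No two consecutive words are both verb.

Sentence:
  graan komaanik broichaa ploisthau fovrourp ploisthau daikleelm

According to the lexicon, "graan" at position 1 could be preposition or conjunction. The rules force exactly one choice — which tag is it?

Candidates per position — 1:graan {preposition,conjunction}; 2:komaanik {verb}; 3:broichaa {conjunction,preposition}; 4:ploisthau {preposition,conjunction}; 5:fovrourp {verb}; 6:ploisthau {preposition,conjunction}; 7:daikleelm {preposition}.
Word 1 cannot be preposition — rule 1 would then fail for every completion. It is conjunction.
Word 3 cannot be preposition — rule 2 would then fail for every completion. It is conjunction.
Word 4 cannot be preposition — rule 2 would then fail for every completion. It is conjunction.
Word 6 cannot be preposition — rule 2 would then fail for every completion. It is conjunction.
That leaves exactly one tagging: conjunction verb conjunction conjunction verb conjunction preposition.
Check: rule 1 satisfied; rule 2 satisfied; rule 3 satisfied; rule 4 satisfied; rule 5 satisfied.

conjunction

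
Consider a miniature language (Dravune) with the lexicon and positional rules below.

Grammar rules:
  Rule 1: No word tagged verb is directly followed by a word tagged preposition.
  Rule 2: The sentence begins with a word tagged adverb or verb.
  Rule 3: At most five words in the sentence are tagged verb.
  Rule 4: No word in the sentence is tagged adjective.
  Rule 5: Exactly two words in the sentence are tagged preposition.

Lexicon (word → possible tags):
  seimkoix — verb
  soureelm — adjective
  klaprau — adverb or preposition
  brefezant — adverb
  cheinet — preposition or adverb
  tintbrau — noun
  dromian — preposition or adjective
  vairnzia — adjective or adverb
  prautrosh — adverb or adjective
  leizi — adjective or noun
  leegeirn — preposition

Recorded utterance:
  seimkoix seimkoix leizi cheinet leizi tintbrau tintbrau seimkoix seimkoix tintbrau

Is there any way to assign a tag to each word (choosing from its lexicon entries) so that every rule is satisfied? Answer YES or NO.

NO

Candidates per position — 1:seimkoix {verb}; 2:seimkoix {verb}; 3:leizi {adjective,noun}; 4:cheinet {preposition,adverb}; 5:leizi {adjective,noun}; 6:tintbrau {noun}; 7:tintbrau {noun}; 8:seimkoix {verb}; 9:seimkoix {verb}; 10:tintbrau {noun}.
Rule 5 cannot be satisfied by any choice of tags from the lexicon.
So there is no consistent tagging.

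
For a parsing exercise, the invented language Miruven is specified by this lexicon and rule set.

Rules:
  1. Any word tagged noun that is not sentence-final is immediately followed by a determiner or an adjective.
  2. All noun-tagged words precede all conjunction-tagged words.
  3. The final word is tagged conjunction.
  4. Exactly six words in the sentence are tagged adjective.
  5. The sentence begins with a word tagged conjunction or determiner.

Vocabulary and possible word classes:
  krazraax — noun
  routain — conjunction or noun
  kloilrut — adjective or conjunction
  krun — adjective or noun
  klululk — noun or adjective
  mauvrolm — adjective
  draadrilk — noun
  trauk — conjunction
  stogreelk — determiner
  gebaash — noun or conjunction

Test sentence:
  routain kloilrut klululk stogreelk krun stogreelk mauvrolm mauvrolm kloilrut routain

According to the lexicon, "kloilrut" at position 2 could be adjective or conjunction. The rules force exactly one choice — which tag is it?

adjective

Candidates per position — 1:routain {conjunction,noun}; 2:kloilrut {adjective,conjunction}; 3:klululk {noun,adjective}; 4:stogreelk {determiner}; 5:krun {adjective,noun}; 6:stogreelk {determiner}; 7:mauvrolm {adjective}; 8:mauvrolm {adjective}; 9:kloilrut {adjective,conjunction}; 10:routain {conjunction,noun}.
Position 1: noun is ruled out by rule 5; that leaves conjunction.
Position 2: conjunction is ruled out by rule 4; that leaves adjective.
Position 3: noun is ruled out by rule 2; that leaves adjective.
Position 5: noun is ruled out by rule 2; that leaves adjective.
Position 9: conjunction is ruled out by rule 4; that leaves adjective.
Position 10: noun is ruled out by rule 2; that leaves conjunction.
The unique satisfying tagging is: conjunction adjective adjective determiner adjective determiner adjective adjective adjective conjunction.
Verifying each rule — rule 1 ok; rule 2 ok; rule 3 ok; rule 4 ok; rule 5 ok.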